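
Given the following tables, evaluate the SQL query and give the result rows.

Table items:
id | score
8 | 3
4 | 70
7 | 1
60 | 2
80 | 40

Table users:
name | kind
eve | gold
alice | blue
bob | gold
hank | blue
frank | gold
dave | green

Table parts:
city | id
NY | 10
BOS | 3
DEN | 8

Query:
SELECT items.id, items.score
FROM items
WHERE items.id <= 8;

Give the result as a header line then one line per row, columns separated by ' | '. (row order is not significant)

After WHERE (3 rows):
items.id | items.score
8 | 3
4 | 70
7 | 1
After SELECT (3 rows):
items.id | items.score
8 | 3
4 | 70
7 | 1

== RESULT ==
items.id | items.score
8 | 3
4 | 70
7 | 1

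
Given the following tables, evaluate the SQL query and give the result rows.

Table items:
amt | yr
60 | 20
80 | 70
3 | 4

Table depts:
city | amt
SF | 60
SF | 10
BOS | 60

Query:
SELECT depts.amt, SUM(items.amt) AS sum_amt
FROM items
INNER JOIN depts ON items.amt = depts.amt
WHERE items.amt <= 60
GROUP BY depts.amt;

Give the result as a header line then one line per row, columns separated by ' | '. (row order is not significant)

== RESULT ==
depts.amt | sum_amt
60 | 120

Derivation:
After JOIN depts (2 rows):
items.amt | items.yr | depts.city | depts.amt
60 | 20 | SF | 60
60 | 20 | BOS | 60
After WHERE (2 rows):
items.amt | items.yr | depts.city | depts.amt
60 | 20 | SF | 60
60 | 20 | BOS | 60
After GROUP BY (1 rows):
depts.amt | sum_amt
60 | 120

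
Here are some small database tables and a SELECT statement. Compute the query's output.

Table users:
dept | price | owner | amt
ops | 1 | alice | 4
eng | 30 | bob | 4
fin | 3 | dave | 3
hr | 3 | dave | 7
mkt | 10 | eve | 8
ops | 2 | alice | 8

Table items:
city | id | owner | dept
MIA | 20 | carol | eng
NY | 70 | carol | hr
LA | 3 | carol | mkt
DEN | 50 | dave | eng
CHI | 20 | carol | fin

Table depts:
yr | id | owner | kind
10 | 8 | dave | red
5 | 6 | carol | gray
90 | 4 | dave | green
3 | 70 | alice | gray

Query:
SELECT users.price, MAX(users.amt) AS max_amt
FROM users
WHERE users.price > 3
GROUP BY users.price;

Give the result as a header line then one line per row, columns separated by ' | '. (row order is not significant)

== RESULT ==
users.price | max_amt
30 | 4
10 | 8

Derivation:
After WHERE (2 rows):
users.dept | users.price | users.owner | users.amt
eng | 30 | bob | 4
mkt | 10 | eve | 8
After GROUP BY (2 rows):
users.price | max_amt
30 | 4
10 | 8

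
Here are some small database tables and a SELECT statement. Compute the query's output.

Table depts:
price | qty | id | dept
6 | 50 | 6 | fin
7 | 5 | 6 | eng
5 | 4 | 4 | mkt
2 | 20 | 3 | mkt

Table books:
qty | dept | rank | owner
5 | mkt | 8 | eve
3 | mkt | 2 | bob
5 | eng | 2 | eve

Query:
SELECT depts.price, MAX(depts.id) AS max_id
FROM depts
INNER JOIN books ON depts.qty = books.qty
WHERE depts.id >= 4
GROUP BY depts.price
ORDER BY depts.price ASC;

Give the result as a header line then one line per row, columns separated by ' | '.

After JOIN books (2 rows):
depts.price | depts.qty | depts.id | depts.dept | books.qty | books.dept | books.rank | books.owner
7 | 5 | 6 | eng | 5 | mkt | 8 | eve
7 | 5 | 6 | eng | 5 | eng | 2 | eve
After WHERE (2 rows):
depts.price | depts.qty | depts.id | depts.dept | books.qty | books.dept | books.rank | books.owner
7 | 5 | 6 | eng | 5 | mkt | 8 | eve
7 | 5 | 6 | eng | 5 | eng | 2 | eve
After GROUP BY (1 rows):
depts.price | max_id
7 | 6
After ORDER BY (1 rows):
depts.price | max_id
7 | 6

== RESULT ==
depts.price | max_id
7 | 6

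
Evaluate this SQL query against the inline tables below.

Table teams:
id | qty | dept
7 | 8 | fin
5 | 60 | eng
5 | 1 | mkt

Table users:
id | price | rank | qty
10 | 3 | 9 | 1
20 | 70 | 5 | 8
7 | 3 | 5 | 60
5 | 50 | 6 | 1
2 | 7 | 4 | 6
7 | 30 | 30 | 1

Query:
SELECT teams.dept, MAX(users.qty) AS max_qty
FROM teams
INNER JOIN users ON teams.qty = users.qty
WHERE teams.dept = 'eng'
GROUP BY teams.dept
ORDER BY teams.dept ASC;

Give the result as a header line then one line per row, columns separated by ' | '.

== RESULT ==
teams.dept | max_qty
eng | 60

Derivation:
After JOIN users (5 rows):
teams.id | teams.qty | teams.dept | users.id | users.price | users.rank | users.qty
7 | 8 | fin | 20 | 70 | 5 | 8
5 | 60 | eng | 7 | 3 | 5 | 60
5 | 1 | mkt | 10 | 3 | 9 | 1
5 | 1 | mkt | 5 | 50 | 6 | 1
5 | 1 | mkt | 7 | 30 | 30 | 1
After WHERE (1 rows):
teams.id | teams.qty | teams.dept | users.id | users.price | users.rank | users.qty
5 | 60 | eng | 7 | 3 | 5 | 60
After GROUP BY (1 rows):
teams.dept | max_qty
eng | 60
After ORDER BY (1 rows):
teams.dept | max_qty
eng | 60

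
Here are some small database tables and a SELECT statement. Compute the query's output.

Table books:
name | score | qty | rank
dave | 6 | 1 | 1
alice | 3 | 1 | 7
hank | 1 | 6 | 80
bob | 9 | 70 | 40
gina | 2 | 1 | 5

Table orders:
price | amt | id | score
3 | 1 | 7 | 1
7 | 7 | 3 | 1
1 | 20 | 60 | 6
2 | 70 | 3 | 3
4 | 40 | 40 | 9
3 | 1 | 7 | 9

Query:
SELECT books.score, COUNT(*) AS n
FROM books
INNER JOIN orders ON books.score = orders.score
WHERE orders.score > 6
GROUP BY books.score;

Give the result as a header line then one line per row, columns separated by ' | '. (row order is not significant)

After JOIN orders (6 rows):
books.name | books.score | books.qty | books.rank | orders.price | orders.amt | orders.id | orders.score
dave | 6 | 1 | 1 | 1 | 20 | 60 | 6
alice | 3 | 1 | 7 | 2 | 70 | 3 | 3
hank | 1 | 6 | 80 | 3 | 1 | 7 | 1
hank | 1 | 6 | 80 | 7 | 7 | 3 | 1
bob | 9 | 70 | 40 | 4 | 40 | 40 | 9
bob | 9 | 70 | 40 | 3 | 1 | 7 | 9
After WHERE (2 rows):
books.name | books.score | books.qty | books.rank | orders.price | orders.amt | orders.id | orders.score
bob | 9 | 70 | 40 | 4 | 40 | 40 | 9
bob | 9 | 70 | 40 | 3 | 1 | 7 | 9
After GROUP BY (1 rows):
books.score | n
9 | 2

== RESULT ==
books.score | n
9 | 2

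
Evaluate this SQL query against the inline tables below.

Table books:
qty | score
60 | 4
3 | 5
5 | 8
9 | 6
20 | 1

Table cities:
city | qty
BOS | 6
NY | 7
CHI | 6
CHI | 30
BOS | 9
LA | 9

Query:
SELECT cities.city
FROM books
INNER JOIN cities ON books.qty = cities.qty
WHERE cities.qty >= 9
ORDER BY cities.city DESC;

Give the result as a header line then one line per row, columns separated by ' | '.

After JOIN cities (2 rows):
books.qty | books.score | cities.city | cities.qty
9 | 6 | BOS | 9
9 | 6 | LA | 9
After WHERE (2 rows):
books.qty | books.score | cities.city | cities.qty
9 | 6 | BOS | 9
9 | 6 | LA | 9
After SELECT (2 rows):
cities.city
BOS
LA
After ORDER BY (2 rows):
cities.city
LA
BOS

== RESULT ==
cities.city
LA
BOS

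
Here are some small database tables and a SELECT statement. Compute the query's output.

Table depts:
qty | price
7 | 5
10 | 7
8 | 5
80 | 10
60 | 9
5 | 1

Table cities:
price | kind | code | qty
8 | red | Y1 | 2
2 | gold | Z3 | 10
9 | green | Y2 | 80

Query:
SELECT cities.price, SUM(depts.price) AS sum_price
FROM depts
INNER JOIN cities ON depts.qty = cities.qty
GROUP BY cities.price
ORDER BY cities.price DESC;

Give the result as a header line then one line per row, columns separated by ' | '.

After JOIN cities (2 rows):
depts.qty | depts.price | cities.price | cities.kind | cities.code | cities.qty
10 | 7 | 2 | gold | Z3 | 10
80 | 10 | 9 | green | Y2 | 80
After GROUP BY (2 rows):
cities.price | sum_price
2 | 7
9 | 10
After ORDER BY (2 rows):
cities.price | sum_price
9 | 10
2 | 7

== RESULT ==
cities.price | sum_price
9 | 10
2 | 7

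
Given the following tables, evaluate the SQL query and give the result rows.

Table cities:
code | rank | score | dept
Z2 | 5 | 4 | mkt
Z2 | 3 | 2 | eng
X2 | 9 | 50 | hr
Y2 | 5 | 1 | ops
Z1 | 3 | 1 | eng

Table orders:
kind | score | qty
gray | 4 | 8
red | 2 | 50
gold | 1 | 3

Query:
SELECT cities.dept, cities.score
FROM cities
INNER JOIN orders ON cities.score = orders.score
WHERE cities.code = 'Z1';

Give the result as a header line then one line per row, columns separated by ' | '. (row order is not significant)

== RESULT ==
cities.dept | cities.score
eng | 1

Derivation:
After JOIN orders (4 rows):
cities.code | cities.rank | cities.score | cities.dept | orders.kind | orders.score | orders.qty
Z2 | 5 | 4 | mkt | gray | 4 | 8
Z2 | 3 | 2 | eng | red | 2 | 50
Y2 | 5 | 1 | ops | gold | 1 | 3
Z1 | 3 | 1 | eng | gold | 1 | 3
After WHERE (1 rows):
cities.code | cities.rank | cities.score | cities.dept | orders.kind | orders.score | orders.qty
Z1 | 3 | 1 | eng | gold | 1 | 3
After SELECT (1 rows):
cities.dept | cities.score
eng | 1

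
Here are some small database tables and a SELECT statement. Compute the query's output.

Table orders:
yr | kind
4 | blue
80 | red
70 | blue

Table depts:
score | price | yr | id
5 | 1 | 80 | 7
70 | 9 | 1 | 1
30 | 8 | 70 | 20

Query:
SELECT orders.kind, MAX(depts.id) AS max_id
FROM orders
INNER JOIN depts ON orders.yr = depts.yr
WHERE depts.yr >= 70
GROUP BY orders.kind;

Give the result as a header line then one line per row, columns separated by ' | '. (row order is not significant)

After JOIN depts (2 rows):
orders.yr | orders.kind | depts.score | depts.price | depts.yr | depts.id
80 | red | 5 | 1 | 80 | 7
70 | blue | 30 | 8 | 70 | 20
After WHERE (2 rows):
orders.yr | orders.kind | depts.score | depts.price | depts.yr | depts.id
80 | red | 5 | 1 | 80 | 7
70 | blue | 30 | 8 | 70 | 20
After GROUP BY (2 rows):
orders.kind | max_id
red | 7
blue | 20

== RESULT ==
orders.kind | max_id
red | 7
blue | 20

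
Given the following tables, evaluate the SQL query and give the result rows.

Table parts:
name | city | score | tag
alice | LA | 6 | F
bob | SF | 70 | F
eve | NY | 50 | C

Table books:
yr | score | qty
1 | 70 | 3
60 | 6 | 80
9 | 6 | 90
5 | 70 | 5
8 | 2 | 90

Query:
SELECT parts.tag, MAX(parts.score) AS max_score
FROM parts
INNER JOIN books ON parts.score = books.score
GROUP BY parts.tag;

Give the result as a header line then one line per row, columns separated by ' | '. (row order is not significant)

== RESULT ==
parts.tag | max_score
F | 70

Derivation:
After JOIN books (4 rows):
parts.name | parts.city | parts.score | parts.tag | books.yr | books.score | books.qty
alice | LA | 6 | F | 60 | 6 | 80
alice | LA | 6 | F | 9 | 6 | 90
bob | SF | 70 | F | 1 | 70 | 3
bob | SF | 70 | F | 5 | 70 | 5
After GROUP BY (1 rows):
parts.tag | max_score
F | 70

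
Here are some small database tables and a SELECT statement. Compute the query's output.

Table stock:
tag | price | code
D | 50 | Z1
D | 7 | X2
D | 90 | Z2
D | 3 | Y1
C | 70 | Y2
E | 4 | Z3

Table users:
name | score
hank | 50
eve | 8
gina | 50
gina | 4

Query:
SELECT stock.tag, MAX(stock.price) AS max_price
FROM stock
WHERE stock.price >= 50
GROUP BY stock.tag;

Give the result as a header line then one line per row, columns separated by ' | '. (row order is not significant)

== RESULT ==
stock.tag | max_price
D | 90
C | 70

Derivation:
After WHERE (3 rows):
stock.tag | stock.price | stock.code
D | 50 | Z1
D | 90 | Z2
C | 70 | Y2
After GROUP BY (2 rows):
stock.tag | max_price
D | 90
C | 70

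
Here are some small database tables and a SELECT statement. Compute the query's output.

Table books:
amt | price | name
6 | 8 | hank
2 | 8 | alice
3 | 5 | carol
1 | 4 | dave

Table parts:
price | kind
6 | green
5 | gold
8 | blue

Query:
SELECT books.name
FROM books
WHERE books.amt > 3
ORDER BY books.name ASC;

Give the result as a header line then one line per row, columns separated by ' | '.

After WHERE (1 rows):
books.amt | books.price | books.name
6 | 8 | hank
After SELECT (1 rows):
books.name
hank
After ORDER BY (1 rows):
books.name
hank

== RESULT ==
books.name
hank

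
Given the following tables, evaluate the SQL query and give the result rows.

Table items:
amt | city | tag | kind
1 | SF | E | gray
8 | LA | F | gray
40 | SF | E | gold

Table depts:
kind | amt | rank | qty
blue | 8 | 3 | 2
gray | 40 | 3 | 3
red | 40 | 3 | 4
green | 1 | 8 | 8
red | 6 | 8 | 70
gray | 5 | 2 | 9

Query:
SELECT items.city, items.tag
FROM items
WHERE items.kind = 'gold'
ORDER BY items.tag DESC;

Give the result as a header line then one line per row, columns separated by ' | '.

After WHERE (1 rows):
items.amt | items.city | items.tag | items.kind
40 | SF | E | gold
After SELECT (1 rows):
items.city | items.tag
SF | E
After ORDER BY (1 rows):
items.city | items.tag
SF | E

== RESULT ==
items.city | items.tag
SF | E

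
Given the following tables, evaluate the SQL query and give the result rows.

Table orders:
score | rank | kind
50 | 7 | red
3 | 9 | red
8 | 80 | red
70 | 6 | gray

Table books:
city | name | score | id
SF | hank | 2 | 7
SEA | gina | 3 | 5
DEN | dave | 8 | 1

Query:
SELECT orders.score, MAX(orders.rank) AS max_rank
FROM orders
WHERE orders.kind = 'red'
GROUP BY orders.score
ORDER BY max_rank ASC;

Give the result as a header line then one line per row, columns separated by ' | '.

== RESULT ==
orders.score | max_rank
50 | 7
3 | 9
8 | 80

Derivation:
After WHERE (3 rows):
orders.score | orders.rank | orders.kind
50 | 7 | red
3 | 9 | red
8 | 80 | red
After GROUP BY (3 rows):
orders.score | max_rank
50 | 7
3 | 9
8 | 80
After ORDER BY (3 rows):
orders.score | max_rank
50 | 7
3 | 9
8 | 80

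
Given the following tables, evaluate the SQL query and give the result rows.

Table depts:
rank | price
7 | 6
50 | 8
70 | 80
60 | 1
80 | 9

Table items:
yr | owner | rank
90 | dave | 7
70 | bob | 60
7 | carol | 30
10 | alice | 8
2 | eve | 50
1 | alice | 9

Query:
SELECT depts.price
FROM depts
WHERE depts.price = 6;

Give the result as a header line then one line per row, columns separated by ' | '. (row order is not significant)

== RESULT ==
depts.price
6

Derivation:
After WHERE (1 rows):
depts.rank | depts.price
7 | 6
After SELECT (1 rows):
depts.price
6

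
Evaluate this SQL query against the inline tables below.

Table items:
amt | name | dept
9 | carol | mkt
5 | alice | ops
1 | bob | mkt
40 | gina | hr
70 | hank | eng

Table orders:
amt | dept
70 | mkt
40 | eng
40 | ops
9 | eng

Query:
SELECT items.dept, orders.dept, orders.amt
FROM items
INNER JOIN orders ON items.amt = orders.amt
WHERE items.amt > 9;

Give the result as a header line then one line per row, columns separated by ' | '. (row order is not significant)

== RESULT ==
items.dept | orders.dept | orders.amt
hr | eng | 40
hr | ops | 40
eng | mkt | 70

Derivation:
After JOIN orders (4 rows):
items.amt | items.name | items.dept | orders.amt | orders.dept
9 | carol | mkt | 9 | eng
40 | gina | hr | 40 | eng
40 | gina | hr | 40 | ops
70 | hank | eng | 70 | mkt
After WHERE (3 rows):
items.amt | items.name | items.dept | orders.amt | orders.dept
40 | gina | hr | 40 | eng
40 | gina | hr | 40 | ops
70 | hank | eng | 70 | mkt
After SELECT (3 rows):
items.dept | orders.dept | orders.amt
hr | eng | 40
hr | ops | 40
eng | mkt | 70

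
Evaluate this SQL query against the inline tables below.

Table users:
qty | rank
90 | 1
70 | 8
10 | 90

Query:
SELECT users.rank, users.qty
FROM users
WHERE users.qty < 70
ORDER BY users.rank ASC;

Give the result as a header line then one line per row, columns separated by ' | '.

After WHERE (1 rows):
users.qty | users.rank
10 | 90
After SELECT (1 rows):
users.rank | users.qty
90 | 10
After ORDER BY (1 rows):
users.rank | users.qty
90 | 10

== RESULT ==
users.rank | users.qty
90 | 10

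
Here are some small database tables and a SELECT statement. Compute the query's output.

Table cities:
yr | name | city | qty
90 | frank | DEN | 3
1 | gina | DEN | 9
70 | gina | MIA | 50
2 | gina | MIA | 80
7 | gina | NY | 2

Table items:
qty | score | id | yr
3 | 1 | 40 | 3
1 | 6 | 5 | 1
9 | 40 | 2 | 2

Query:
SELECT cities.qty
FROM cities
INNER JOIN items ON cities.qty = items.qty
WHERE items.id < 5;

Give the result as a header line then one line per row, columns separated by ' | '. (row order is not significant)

== RESULT ==
cities.qty
9

Derivation:
After JOIN items (2 rows):
cities.yr | cities.name | cities.city | cities.qty | items.qty | items.score | items.id | items.yr
90 | frank | DEN | 3 | 3 | 1 | 40 | 3
1 | gina | DEN | 9 | 9 | 40 | 2 | 2
After WHERE (1 rows):
cities.yr | cities.name | cities.city | cities.qty | items.qty | items.score | items.id | items.yr
1 | gina | DEN | 9 | 9 | 40 | 2 | 2
After SELECT (1 rows):
cities.qty
9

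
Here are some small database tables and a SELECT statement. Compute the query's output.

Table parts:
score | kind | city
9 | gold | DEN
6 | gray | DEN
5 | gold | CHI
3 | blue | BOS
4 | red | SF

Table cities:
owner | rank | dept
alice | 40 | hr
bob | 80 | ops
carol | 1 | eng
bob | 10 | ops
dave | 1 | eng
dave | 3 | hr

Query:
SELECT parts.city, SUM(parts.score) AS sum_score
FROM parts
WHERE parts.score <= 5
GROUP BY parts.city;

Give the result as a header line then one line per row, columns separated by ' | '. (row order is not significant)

After WHERE (3 rows):
parts.score | parts.kind | parts.city
5 | gold | CHI
3 | blue | BOS
4 | red | SF
After GROUP BY (3 rows):
parts.city | sum_score
CHI | 5
BOS | 3
SF | 4

== RESULT ==
parts.city | sum_score
CHI | 5
BOS | 3
SF | 4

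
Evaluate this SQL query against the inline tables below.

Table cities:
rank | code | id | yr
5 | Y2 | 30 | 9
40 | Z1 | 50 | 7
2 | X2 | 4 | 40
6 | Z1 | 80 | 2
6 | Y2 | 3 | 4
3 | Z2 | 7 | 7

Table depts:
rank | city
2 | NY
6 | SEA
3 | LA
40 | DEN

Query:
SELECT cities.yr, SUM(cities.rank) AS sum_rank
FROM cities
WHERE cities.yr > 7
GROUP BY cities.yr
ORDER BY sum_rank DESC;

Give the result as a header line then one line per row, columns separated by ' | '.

== RESULT ==
cities.yr | sum_rank
9 | 5
40 | 2

Derivation:
After WHERE (2 rows):
cities.rank | cities.code | cities.id | cities.yr
5 | Y2 | 30 | 9
2 | X2 | 4 | 40
After GROUP BY (2 rows):
cities.yr | sum_rank
9 | 5
40 | 2
After ORDER BY (2 rows):
cities.yr | sum_rank
9 | 5
40 | 2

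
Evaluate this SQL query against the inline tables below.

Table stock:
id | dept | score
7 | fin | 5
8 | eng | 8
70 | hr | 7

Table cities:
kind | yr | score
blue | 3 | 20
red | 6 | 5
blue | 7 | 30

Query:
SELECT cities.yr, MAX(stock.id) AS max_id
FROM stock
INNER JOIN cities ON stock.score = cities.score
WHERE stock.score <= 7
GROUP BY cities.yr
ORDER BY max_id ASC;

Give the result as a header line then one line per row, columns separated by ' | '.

After JOIN cities (1 rows):
stock.id | stock.dept | stock.score | cities.kind | cities.yr | cities.score
7 | fin | 5 | red | 6 | 5
After WHERE (1 rows):
stock.id | stock.dept | stock.score | cities.kind | cities.yr | cities.score
7 | fin | 5 | red | 6 | 5
After GROUP BY (1 rows):
cities.yr | max_id
6 | 7
After ORDER BY (1 rows):
cities.yr | max_id
6 | 7

== RESULT ==
cities.yr | max_id
6 | 7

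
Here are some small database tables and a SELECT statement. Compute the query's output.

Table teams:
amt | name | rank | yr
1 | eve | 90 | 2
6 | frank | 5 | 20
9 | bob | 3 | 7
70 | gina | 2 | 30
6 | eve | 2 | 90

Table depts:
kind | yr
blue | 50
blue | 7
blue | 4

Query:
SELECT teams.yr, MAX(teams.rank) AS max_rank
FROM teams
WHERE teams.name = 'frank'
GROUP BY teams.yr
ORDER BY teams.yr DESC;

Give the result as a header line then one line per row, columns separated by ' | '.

After WHERE (1 rows):
teams.amt | teams.name | teams.rank | teams.yr
6 | frank | 5 | 20
After GROUP BY (1 rows):
teams.yr | max_rank
20 | 5
After ORDER BY (1 rows):
teams.yr | max_rank
20 | 5

== RESULT ==
teams.yr | max_rank
20 | 5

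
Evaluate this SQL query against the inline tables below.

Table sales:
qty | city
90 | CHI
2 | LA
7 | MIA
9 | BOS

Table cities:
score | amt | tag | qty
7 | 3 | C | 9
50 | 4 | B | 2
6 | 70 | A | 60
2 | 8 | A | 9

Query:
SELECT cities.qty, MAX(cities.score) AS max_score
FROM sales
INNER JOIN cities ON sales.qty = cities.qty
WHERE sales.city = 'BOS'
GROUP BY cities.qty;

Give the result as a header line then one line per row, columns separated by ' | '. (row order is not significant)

After JOIN cities (3 rows):
sales.qty | sales.city | cities.score | cities.amt | cities.tag | cities.qty
2 | LA | 50 | 4 | B | 2
9 | BOS | 7 | 3 | C | 9
9 | BOS | 2 | 8 | A | 9
After WHERE (2 rows):
sales.qty | sales.city | cities.score | cities.amt | cities.tag | cities.qty
9 | BOS | 7 | 3 | C | 9
9 | BOS | 2 | 8 | A | 9
After GROUP BY (1 rows):
cities.qty | max_score
9 | 7

== RESULT ==
cities.qty | max_score
9 | 7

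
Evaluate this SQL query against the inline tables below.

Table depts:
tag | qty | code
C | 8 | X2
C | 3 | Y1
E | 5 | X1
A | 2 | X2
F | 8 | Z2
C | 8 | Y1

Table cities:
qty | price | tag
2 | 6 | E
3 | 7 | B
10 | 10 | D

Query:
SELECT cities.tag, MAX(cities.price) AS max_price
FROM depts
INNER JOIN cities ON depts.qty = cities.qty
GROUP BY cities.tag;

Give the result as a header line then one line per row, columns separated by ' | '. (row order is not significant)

== RESULT ==
cities.tag | max_price
B | 7
E | 6

Derivation:
After JOIN cities (2 rows):
depts.tag | depts.qty | depts.code | cities.qty | cities.price | cities.tag
C | 3 | Y1 | 3 | 7 | B
A | 2 | X2 | 2 | 6 | E
After GROUP BY (2 rows):
cities.tag | max_price
B | 7
E | 6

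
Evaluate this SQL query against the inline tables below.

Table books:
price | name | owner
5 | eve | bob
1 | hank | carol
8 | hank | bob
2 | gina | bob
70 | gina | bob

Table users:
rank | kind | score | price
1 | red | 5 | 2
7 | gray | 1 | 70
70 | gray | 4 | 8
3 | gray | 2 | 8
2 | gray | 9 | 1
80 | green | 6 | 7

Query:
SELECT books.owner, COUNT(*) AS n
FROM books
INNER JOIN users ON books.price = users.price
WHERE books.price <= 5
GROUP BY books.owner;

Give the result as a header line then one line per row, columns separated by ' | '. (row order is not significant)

== RESULT ==
books.owner | n
carol | 1
bob | 1

Derivation:
After JOIN users (5 rows):
books.price | books.name | books.owner | users.rank | users.kind | users.score | users.price
1 | hank | carol | 2 | gray | 9 | 1
8 | hank | bob | 70 | gray | 4 | 8
8 | hank | bob | 3 | gray | 2 | 8
2 | gina | bob | 1 | red | 5 | 2
70 | gina | bob | 7 | gray | 1 | 70
After WHERE (2 rows):
books.price | books.name | books.owner | users.rank | users.kind | users.score | users.price
1 | hank | carol | 2 | gray | 9 | 1
2 | gina | bob | 1 | red | 5 | 2
After GROUP BY (2 rows):
books.owner | n
carol | 1
bob | 1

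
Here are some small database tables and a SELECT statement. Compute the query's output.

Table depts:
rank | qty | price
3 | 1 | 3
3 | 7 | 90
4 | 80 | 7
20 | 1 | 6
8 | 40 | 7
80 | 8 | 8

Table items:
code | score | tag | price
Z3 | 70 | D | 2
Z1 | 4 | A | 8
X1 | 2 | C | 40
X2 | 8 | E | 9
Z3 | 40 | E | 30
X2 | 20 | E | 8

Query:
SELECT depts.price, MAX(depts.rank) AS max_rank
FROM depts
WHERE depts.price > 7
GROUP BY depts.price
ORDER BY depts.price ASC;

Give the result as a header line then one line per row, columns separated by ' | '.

== RESULT ==
depts.price | max_rank
8 | 80
90 | 3

Derivation:
After WHERE (2 rows):
depts.rank | depts.qty | depts.price
3 | 7 | 90
80 | 8 | 8
After GROUP BY (2 rows):
depts.price | max_rank
90 | 3
8 | 80
After ORDER BY (2 rows):
depts.price | max_rank
8 | 80
90 | 3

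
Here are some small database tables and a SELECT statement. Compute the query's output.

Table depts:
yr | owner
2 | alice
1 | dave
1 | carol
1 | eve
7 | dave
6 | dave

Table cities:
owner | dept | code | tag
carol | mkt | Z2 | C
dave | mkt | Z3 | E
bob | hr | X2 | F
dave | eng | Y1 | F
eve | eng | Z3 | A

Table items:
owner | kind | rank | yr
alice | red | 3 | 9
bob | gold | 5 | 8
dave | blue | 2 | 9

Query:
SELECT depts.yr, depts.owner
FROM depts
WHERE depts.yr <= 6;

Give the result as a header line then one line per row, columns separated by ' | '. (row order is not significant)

== RESULT ==
depts.yr | depts.owner
2 | alice
1 | dave
1 | carol
1 | eve
6 | dave

Derivation:
After WHERE (5 rows):
depts.yr | depts.owner
2 | alice
1 | dave
1 | carol
1 | eve
6 | dave
After SELECT (5 rows):
depts.yr | depts.owner
2 | alice
1 | dave
1 | carol
1 | eve
6 | dave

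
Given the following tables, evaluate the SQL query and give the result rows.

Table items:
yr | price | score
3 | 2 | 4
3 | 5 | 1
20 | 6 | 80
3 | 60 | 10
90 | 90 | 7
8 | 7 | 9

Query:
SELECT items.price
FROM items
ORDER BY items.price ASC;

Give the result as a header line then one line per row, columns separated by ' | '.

After SELECT (6 rows):
items.price
2
5
6
60
90
7
After ORDER BY (6 rows):
items.price
2
5
6
7
60
90

== RESULT ==
items.price
2
5
6
7
60
90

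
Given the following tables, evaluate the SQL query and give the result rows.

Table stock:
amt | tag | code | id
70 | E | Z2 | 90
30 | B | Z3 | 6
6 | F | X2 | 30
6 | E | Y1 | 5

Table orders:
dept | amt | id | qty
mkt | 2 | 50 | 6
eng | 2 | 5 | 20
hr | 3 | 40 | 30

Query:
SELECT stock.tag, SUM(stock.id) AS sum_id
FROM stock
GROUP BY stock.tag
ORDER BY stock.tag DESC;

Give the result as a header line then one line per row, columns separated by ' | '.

After GROUP BY (3 rows):
stock.tag | sum_id
E | 95
B | 6
F | 30
After ORDER BY (3 rows):
stock.tag | sum_id
F | 30
E | 95
B | 6

== RESULT ==
stock.tag | sum_id
F | 30
E | 95
B | 6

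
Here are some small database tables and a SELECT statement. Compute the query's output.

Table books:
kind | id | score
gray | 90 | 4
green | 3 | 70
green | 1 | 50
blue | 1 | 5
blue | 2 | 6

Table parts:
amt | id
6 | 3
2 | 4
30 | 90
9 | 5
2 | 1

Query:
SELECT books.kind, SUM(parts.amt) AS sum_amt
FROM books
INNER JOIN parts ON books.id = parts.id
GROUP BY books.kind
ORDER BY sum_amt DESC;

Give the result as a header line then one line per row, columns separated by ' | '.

After JOIN parts (4 rows):
books.kind | books.id | books.score | parts.amt | parts.id
gray | 90 | 4 | 30 | 90
green | 3 | 70 | 6 | 3
green | 1 | 50 | 2 | 1
blue | 1 | 5 | 2 | 1
After GROUP BY (3 rows):
books.kind | sum_amt
gray | 30
green | 8
blue | 2
After ORDER BY (3 rows):
books.kind | sum_amt
gray | 30
green | 8
blue | 2

== RESULT ==
books.kind | sum_amt
gray | 30
green | 8
blue | 2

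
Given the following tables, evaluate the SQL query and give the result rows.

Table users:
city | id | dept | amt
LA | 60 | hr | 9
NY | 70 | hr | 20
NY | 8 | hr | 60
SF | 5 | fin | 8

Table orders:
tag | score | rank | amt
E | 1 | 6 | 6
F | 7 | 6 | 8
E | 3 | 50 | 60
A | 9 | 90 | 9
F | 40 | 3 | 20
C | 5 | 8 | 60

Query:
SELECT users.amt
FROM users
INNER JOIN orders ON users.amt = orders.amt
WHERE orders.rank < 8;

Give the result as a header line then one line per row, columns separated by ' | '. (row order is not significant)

== RESULT ==
users.amt
20
8

Derivation:
After JOIN orders (5 rows):
users.city | users.id | users.dept | users.amt | orders.tag | orders.score | orders.rank | orders.amt
LA | 60 | hr | 9 | A | 9 | 90 | 9
NY | 70 | hr | 20 | F | 40 | 3 | 20
NY | 8 | hr | 60 | E | 3 | 50 | 60
NY | 8 | hr | 60 | C | 5 | 8 | 60
SF | 5 | fin | 8 | F | 7 | 6 | 8
After WHERE (2 rows):
users.city | users.id | users.dept | users.amt | orders.tag | orders.score | orders.rank | orders.amt
NY | 70 | hr | 20 | F | 40 | 3 | 20
SF | 5 | fin | 8 | F | 7 | 6 | 8
After SELECT (2 rows):
users.amt
20
8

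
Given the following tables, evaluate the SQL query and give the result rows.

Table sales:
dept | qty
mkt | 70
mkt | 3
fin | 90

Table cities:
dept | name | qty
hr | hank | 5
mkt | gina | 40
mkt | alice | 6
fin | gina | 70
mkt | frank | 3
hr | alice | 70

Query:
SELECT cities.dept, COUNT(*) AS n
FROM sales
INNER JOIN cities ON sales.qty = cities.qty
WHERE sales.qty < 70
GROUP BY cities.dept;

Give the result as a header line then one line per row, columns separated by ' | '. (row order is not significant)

== RESULT ==
cities.dept | n
mkt | 1

Derivation:
After JOIN cities (3 rows):
sales.dept | sales.qty | cities.dept | cities.name | cities.qty
mkt | 70 | fin | gina | 70
mkt | 70 | hr | alice | 70
mkt | 3 | mkt | frank | 3
After WHERE (1 rows):
sales.dept | sales.qty | cities.dept | cities.name | cities.qty
mkt | 3 | mkt | frank | 3
After GROUP BY (1 rows):
cities.dept | n
mkt | 1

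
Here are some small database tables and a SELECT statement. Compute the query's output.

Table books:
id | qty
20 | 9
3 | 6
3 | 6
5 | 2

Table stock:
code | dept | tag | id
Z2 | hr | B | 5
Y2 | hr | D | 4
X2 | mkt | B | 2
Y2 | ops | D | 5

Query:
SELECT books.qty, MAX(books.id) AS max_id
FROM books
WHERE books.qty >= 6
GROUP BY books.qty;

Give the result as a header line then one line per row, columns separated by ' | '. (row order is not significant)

== RESULT ==
books.qty | max_id
9 | 20
6 | 3

Derivation:
After WHERE (3 rows):
books.id | books.qty
20 | 9
3 | 6
3 | 6
After GROUP BY (2 rows):
books.qty | max_id
9 | 20
6 | 3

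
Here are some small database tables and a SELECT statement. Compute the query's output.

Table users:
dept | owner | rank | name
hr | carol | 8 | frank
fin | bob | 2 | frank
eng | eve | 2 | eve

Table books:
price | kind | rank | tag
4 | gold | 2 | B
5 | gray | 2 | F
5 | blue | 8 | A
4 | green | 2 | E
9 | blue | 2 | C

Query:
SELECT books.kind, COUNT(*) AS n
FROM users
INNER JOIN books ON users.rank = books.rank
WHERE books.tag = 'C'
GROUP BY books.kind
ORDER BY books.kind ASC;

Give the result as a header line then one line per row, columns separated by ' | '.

== RESULT ==
books.kind | n
blue | 2

Derivation:
After JOIN books (9 rows):
users.dept | users.owner | users.rank | users.name | books.price | books.kind | books.rank | books.tag
hr | carol | 8 | frank | 5 | blue | 8 | A
fin | bob | 2 | frank | 4 | gold | 2 | B
fin | bob | 2 | frank | 5 | gray | 2 | F
fin | bob | 2 | frank | 4 | green | 2 | E
fin | bob | 2 | frank | 9 | blue | 2 | C
eng | eve | 2 | eve | 4 | gold | 2 | B
eng | eve | 2 | eve | 5 | gray | 2 | F
eng | eve | 2 | eve | 4 | green | 2 | E
eng | eve | 2 | eve | 9 | blue | 2 | C
After WHERE (2 rows):
users.dept | users.owner | users.rank | users.name | books.price | books.kind | books.rank | books.tag
fin | bob | 2 | frank | 9 | blue | 2 | C
eng | eve | 2 | eve | 9 | blue | 2 | C
After GROUP BY (1 rows):
books.kind | n
blue | 2
After ORDER BY (1 rows):
books.kind | n
blue | 2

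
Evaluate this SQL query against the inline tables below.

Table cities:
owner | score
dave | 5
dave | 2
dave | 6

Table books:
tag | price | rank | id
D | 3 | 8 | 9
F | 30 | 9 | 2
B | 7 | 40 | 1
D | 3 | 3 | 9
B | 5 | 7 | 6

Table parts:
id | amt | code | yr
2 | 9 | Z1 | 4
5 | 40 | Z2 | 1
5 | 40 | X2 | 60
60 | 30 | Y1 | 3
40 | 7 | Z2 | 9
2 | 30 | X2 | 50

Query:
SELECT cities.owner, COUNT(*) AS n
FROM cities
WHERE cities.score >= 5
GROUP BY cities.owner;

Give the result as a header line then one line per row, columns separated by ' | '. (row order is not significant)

After WHERE (2 rows):
cities.owner | cities.score
dave | 5
dave | 6
After GROUP BY (1 rows):
cities.owner | n
dave | 2

== RESULT ==
cities.owner | n
dave | 2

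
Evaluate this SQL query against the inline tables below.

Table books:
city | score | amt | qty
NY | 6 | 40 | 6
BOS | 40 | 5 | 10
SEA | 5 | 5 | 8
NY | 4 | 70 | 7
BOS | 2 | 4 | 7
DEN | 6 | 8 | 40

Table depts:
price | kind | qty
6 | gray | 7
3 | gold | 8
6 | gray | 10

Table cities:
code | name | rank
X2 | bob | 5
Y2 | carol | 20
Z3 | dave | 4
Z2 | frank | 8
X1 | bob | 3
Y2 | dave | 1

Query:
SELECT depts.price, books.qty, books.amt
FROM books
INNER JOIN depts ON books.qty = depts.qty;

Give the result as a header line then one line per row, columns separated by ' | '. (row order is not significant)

After JOIN depts (4 rows):
books.city | books.score | books.amt | books.qty | depts.price | depts.kind | depts.qty
BOS | 40 | 5 | 10 | 6 | gray | 10
SEA | 5 | 5 | 8 | 3 | gold | 8
NY | 4 | 70 | 7 | 6 | gray | 7
BOS | 2 | 4 | 7 | 6 | gray | 7
After SELECT (4 rows):
depts.price | books.qty | books.amt
6 | 10 | 5
3 | 8 | 5
6 | 7 | 70
6 | 7 | 4

== RESULT ==
depts.price | books.qty | books.amt
6 | 10 | 5
3 | 8 | 5
6 | 7 | 70
6 | 7 | 4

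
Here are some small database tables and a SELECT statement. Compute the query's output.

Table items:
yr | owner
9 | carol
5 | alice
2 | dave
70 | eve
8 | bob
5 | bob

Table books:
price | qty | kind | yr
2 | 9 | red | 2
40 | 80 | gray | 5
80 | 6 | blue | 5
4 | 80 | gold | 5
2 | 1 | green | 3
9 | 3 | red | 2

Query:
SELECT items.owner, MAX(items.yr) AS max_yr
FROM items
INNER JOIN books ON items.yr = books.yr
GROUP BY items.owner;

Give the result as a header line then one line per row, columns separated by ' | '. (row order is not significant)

After JOIN books (8 rows):
items.yr | items.owner | books.price | books.qty | books.kind | books.yr
5 | alice | 40 | 80 | gray | 5
5 | alice | 80 | 6 | blue | 5
5 | alice | 4 | 80 | gold | 5
2 | dave | 2 | 9 | red | 2
2 | dave | 9 | 3 | red | 2
5 | bob | 40 | 80 | gray | 5
5 | bob | 80 | 6 | blue | 5
5 | bob | 4 | 80 | gold | 5
After GROUP BY (3 rows):
items.owner | max_yr
alice | 5
dave | 2
bob | 5

== RESULT ==
items.owner | max_yr
alice | 5
dave | 2
bob | 5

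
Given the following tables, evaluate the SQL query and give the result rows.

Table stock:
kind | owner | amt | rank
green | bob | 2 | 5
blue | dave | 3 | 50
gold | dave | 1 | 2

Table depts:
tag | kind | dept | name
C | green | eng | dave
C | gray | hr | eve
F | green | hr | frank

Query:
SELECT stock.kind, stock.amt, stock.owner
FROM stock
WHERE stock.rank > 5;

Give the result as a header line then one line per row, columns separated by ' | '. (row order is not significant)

After WHERE (1 rows):
stock.kind | stock.owner | stock.amt | stock.rank
blue | dave | 3 | 50
After SELECT (1 rows):
stock.kind | stock.amt | stock.owner
blue | 3 | dave

== RESULT ==
stock.kind | stock.amt | stock.owner
blue | 3 | dave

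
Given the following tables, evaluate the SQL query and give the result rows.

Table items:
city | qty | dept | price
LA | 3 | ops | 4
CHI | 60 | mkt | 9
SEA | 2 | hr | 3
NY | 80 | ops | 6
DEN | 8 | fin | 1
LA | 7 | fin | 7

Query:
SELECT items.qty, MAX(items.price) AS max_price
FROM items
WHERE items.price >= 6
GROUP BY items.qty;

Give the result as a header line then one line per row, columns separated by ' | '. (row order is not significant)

After WHERE (3 rows):
items.city | items.qty | items.dept | items.price
CHI | 60 | mkt | 9
NY | 80 | ops | 6
LA | 7 | fin | 7
After GROUP BY (3 rows):
items.qty | max_price
60 | 9
80 | 6
7 | 7

== RESULT ==
items.qty | max_price
60 | 9
80 | 6
7 | 7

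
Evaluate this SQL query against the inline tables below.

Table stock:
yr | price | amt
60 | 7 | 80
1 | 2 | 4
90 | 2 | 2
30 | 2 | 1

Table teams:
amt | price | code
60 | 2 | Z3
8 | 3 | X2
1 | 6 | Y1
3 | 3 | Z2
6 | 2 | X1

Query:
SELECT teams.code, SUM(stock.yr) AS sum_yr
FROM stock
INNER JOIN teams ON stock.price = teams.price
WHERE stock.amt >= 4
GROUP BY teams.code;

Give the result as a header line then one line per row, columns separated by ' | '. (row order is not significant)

After JOIN teams (6 rows):
stock.yr | stock.price | stock.amt | teams.amt | teams.price | teams.code
1 | 2 | 4 | 60 | 2 | Z3
1 | 2 | 4 | 6 | 2 | X1
90 | 2 | 2 | 60 | 2 | Z3
90 | 2 | 2 | 6 | 2 | X1
30 | 2 | 1 | 60 | 2 | Z3
30 | 2 | 1 | 6 | 2 | X1
After WHERE (2 rows):
stock.yr | stock.price | stock.amt | teams.amt | teams.price | teams.code
1 | 2 | 4 | 60 | 2 | Z3
1 | 2 | 4 | 6 | 2 | X1
After GROUP BY (2 rows):
teams.code | sum_yr
Z3 | 1
X1 | 1

== RESULT ==
teams.code | sum_yr
Z3 | 1
X1 | 1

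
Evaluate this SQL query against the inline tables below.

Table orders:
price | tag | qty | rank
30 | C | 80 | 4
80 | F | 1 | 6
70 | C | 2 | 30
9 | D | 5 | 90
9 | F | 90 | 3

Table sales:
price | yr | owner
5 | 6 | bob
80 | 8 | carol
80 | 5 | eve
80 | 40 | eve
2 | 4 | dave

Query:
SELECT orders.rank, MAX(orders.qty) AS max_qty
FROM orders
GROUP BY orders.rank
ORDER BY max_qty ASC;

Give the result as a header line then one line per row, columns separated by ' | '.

== RESULT ==
orders.rank | max_qty
6 | 1
30 | 2
90 | 5
4 | 80
3 | 90

Derivation:
After GROUP BY (5 rows):
orders.rank | max_qty
4 | 80
6 | 1
30 | 2
90 | 5
3 | 90
After ORDER BY (5 rows):
orders.rank | max_qty
6 | 1
30 | 2
90 | 5
4 | 80
3 | 90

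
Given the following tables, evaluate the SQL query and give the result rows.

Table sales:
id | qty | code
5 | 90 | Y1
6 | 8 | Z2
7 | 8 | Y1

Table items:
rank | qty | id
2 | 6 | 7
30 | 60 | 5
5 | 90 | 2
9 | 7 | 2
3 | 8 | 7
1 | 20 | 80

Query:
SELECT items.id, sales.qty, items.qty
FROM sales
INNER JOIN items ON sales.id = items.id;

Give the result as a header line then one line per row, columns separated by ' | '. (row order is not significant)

After JOIN items (3 rows):
sales.id | sales.qty | sales.code | items.rank | items.qty | items.id
5 | 90 | Y1 | 30 | 60 | 5
7 | 8 | Y1 | 2 | 6 | 7
7 | 8 | Y1 | 3 | 8 | 7
After SELECT (3 rows):
items.id | sales.qty | items.qty
5 | 90 | 60
7 | 8 | 6
7 | 8 | 8

== RESULT ==
items.id | sales.qty | items.qty
5 | 90 | 60
7 | 8 | 6
7 | 8 | 8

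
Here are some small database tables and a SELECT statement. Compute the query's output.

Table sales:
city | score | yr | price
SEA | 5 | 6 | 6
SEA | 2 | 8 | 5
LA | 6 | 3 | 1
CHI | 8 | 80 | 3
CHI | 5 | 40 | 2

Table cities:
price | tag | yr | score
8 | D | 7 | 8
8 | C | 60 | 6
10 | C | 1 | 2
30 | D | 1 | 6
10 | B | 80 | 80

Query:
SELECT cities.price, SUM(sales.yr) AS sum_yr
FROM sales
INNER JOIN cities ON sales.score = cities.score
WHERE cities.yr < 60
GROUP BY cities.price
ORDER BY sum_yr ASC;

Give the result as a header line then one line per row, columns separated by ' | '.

After JOIN cities (4 rows):
sales.city | sales.score | sales.yr | sales.price | cities.price | cities.tag | cities.yr | cities.score
SEA | 2 | 8 | 5 | 10 | C | 1 | 2
LA | 6 | 3 | 1 | 8 | C | 60 | 6
LA | 6 | 3 | 1 | 30 | D | 1 | 6
CHI | 8 | 80 | 3 | 8 | D | 7 | 8
After WHERE (3 rows):
sales.city | sales.score | sales.yr | sales.price | cities.price | cities.tag | cities.yr | cities.score
SEA | 2 | 8 | 5 | 10 | C | 1 | 2
LA | 6 | 3 | 1 | 30 | D | 1 | 6
CHI | 8 | 80 | 3 | 8 | D | 7 | 8
After GROUP BY (3 rows):
cities.price | sum_yr
10 | 8
30 | 3
8 | 80
After ORDER BY (3 rows):
cities.price | sum_yr
30 | 3
10 | 8
8 | 80

== RESULT ==
cities.price | sum_yr
30 | 3
10 | 8
8 | 80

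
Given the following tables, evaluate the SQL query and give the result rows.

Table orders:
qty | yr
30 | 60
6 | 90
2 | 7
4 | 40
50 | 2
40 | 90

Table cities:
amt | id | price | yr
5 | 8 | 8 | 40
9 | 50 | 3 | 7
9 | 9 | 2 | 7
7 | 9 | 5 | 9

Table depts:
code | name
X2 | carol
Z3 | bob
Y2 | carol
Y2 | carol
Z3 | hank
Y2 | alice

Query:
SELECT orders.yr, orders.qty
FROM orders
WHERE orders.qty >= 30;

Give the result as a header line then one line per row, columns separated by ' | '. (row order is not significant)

== RESULT ==
orders.yr | orders.qty
60 | 30
2 | 50
90 | 40

Derivation:
After WHERE (3 rows):
orders.qty | orders.yr
30 | 60
50 | 2
40 | 90
After SELECT (3 rows):
orders.yr | orders.qty
60 | 30
2 | 50
90 | 40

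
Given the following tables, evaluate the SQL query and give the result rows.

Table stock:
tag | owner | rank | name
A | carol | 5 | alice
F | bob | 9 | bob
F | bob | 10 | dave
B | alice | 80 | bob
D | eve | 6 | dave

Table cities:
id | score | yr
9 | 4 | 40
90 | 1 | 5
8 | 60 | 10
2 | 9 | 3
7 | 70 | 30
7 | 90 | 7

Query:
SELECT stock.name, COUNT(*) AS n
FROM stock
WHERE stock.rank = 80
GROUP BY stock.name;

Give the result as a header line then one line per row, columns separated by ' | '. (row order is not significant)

After WHERE (1 rows):
stock.tag | stock.owner | stock.rank | stock.name
B | alice | 80 | bob
After GROUP BY (1 rows):
stock.name | n
bob | 1

== RESULT ==
stock.name | n
bob | 1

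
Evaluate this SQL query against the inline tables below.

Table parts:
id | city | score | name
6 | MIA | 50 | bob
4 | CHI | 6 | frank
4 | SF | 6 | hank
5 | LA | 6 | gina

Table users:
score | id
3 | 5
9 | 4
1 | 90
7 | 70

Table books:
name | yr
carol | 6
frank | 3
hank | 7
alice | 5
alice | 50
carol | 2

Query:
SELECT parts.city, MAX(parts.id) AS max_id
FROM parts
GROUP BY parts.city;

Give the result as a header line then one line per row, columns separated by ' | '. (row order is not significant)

== RESULT ==
parts.city | max_id
MIA | 6
CHI | 4
SF | 4
LA | 5

Derivation:
After GROUP BY (4 rows):
parts.city | max_id
MIA | 6
CHI | 4
SF | 4
LA | 5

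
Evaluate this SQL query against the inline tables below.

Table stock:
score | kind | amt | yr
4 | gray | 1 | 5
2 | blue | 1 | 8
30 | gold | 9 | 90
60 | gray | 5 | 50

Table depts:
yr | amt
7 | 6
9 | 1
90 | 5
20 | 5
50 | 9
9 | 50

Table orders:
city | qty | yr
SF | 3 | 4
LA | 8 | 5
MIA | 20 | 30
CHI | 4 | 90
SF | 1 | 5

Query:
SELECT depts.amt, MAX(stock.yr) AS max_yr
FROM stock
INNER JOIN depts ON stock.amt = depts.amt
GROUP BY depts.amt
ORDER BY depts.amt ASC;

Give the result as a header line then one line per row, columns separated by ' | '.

== RESULT ==
depts.amt | max_yr
1 | 8
5 | 50
9 | 90

Derivation:
After JOIN depts (5 rows):
stock.score | stock.kind | stock.amt | stock.yr | depts.yr | depts.amt
4 | gray | 1 | 5 | 9 | 1
2 | blue | 1 | 8 | 9 | 1
30 | gold | 9 | 90 | 50 | 9
60 | gray | 5 | 50 | 90 | 5
60 | gray | 5 | 50 | 20 | 5
After GROUP BY (3 rows):
depts.amt | max_yr
1 | 8
9 | 90
5 | 50
After ORDER BY (3 rows):
depts.amt | max_yr
1 | 8
5 | 50
9 | 90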